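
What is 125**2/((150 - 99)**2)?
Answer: 15625/2601 ≈ 6.0073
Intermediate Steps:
125**2/((150 - 99)**2) = 15625/(51**2) = 15625/2601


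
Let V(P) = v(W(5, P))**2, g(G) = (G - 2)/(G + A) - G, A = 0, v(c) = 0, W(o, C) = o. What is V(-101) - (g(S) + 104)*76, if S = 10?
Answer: -36024/5 ≈ -7204.8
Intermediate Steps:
g(G) = -G + (-2 + G)/G (g(G) = (G - 2)/(G + 0) - G = (-2 + G)/G - G = -G + (-2 + G)/G)
V(P) = 0 (V(P) = 0**2 = 0)
V(-101) - (g(S) + 104)*76 = 0 - ((1 - 1*10 - 2/10) + 104)*76 = 0 - ((1 - 10 - 2*1/10) + 104)*76 = 0 - ((1 - 10 - 1/5) + 104)*76 = 0 - (-46/5 + 104)*76 = 0 - 474*76/5 = 0 - 1*36024/5 = 0 - 36024/5 = -36024/5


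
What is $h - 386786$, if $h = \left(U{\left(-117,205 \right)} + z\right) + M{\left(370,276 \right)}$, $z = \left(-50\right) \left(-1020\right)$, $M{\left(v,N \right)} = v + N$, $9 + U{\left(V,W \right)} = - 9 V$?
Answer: $-334096$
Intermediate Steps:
$U{\left(V,W \right)} = -9 - 9 V$
$M{\left(v,N \right)} = N + v$
$z = 51000$
$h = 52690$ ($h = \left(\left(-9 - -1053\right) + 51000\right) + \left(276 + 370\right) = \left(\left(-9 + 1053\right) + 51000\right) + 646 = \left(1044 + 51000\right) + 646 = 52044 + 646 = 52690$)
$h - 386786 = 52690 - 386786 = -334096$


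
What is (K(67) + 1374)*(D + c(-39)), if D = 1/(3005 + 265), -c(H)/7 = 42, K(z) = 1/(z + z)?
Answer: -177006217343/438180 ≈ -4.0396e+5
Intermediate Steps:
K(z) = 1/(2*z)
c(H) = -294 (c(H) = -7*42 = -294)
D = 1/3270 ≈ 0.00030581
(K(67) + 1374)*(D + c(-39)) = ((½)/67 + 1374)*(1/3270 - 294) = ((½)*(1/67) + 1374)*(-961379/3270) = (1/134 + 1374)*(-961379/3270) = (184117/134)*(-961379/3270) = -177006217343/438180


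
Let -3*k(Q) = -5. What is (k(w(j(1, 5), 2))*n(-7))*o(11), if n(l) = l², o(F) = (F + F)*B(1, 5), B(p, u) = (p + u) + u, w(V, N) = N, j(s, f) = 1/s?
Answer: 59290/3 ≈ 19763.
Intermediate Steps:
j(s, f) = 1/s
k(Q) = 5/3 (k(Q) = -⅓*(-5) = 5/3)
B(p, u) = p + 2*u
o(F) = 22*F (o(F) = (F + F)*(1 + 2*5) = (2*F)*(1 + 10) = (2*F)*11 = 22*F)
(k(w(j(1, 5), 2))*n(-7))*o(11) = ((5/3)*(-7)²)*(22*11) = ((5/3)*49)*242 = (245/3)*242 = 59290/3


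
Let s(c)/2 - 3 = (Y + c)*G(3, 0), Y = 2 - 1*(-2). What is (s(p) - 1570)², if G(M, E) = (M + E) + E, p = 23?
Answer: 1965604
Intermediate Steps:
G(M, E) = M + 2*E (G(M, E) = (E + M) + E = M + 2*E)
Y = 4 (Y = 2 + 2 = 4)
s(c) = 30 + 6*c (s(c) = 6 + 2*((4 + c)*(3 + 2*0)) = 6 + 2*((4 + c)*(3 + 0)) = 6 + 2*((4 + c)*3) = 6 + 2*(12 + 3*c) = 6 + (24 + 6*c) = 30 + 6*c)
(s(p) - 1570)² = ((30 + 6*23) - 1570)² = ((30 + 138) - 1570)² = (168 - 1570)² = (-1402)² = 1965604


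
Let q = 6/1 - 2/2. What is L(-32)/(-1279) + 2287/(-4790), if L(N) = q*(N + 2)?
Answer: -2206573/6126410 ≈ -0.36017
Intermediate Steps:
q = 5 (q = 6*1 - 2*1/2 = 6 - 1 = 5)
L(N) = 10 + 5*N (L(N) = 5*(N + 2) = 5*(2 + N) = 10 + 5*N)
L(-32)/(-1279) + 2287/(-4790) = (10 + 5*(-32))/(-1279) + 2287/(-4790) = (10 - 160)*(-1/1279) + 2287*(-1/4790) = -150*(-1/1279) - 2287/4790 = 150/1279 - 2287/4790 = -2206573/6126410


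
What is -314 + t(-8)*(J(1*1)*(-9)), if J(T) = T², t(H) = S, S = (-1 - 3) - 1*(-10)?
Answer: -368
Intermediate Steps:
S = 6 (S = -4 + 10 = 6)
t(H) = 6
-314 + t(-8)*(J(1*1)*(-9)) = -314 + 6*((1*1)²*(-9)) = -314 + 6*(1²*(-9)) = -314 + 6*(1*(-9)) = -314 + 6*(-9) = -314 - 54 = -368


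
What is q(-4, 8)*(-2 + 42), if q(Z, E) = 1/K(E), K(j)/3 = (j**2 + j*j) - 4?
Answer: 10/93 ≈ 0.10753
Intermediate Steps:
K(j) = -12 + 6*j**2 (K(j) = 3*((j**2 + j*j) - 4) = 3*((j**2 + j**2) - 4) = 3*(2*j**2 - 4) = 3*(-4 + 2*j**2) = -12 + 6*j**2)
q(Z, E) = 1/(-12 + 6*E**2)
q(-4, 8)*(-2 + 42) = (1/(6*(-2 + 8**2)))*(-2 + 42) = (1/(6*(-2 + 64)))*40 = ((1/6)/62)*40 = ((1/6)*(1/62))*40 = (1/372)*40 = 10/93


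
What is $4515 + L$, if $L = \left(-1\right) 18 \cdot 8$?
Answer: $4371$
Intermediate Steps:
$L = -144$ ($L = \left(-18\right) 8 = -144$)
$4515 + L = 4515 - 144 = 4371$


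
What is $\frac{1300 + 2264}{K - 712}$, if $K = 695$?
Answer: $- \frac{3564}{17} \approx -209.65$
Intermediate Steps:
$\frac{1300 + 2264}{K - 712} = \frac{1300 + 2264}{695 - 712} = \frac{3564}{-17} = 3564 \left(- \frac{1}{17}\right) = - \frac{3564}{17}$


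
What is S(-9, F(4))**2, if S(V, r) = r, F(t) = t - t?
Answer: 0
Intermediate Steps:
F(t) = 0
S(-9, F(4))**2 = 0**2 = 0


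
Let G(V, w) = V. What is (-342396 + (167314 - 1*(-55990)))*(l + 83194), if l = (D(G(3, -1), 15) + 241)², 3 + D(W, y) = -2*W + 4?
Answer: -16540687880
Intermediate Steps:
D(W, y) = 1 - 2*W (D(W, y) = -3 + (-2*W + 4) = -3 + (4 - 2*W) = 1 - 2*W)
l = 55696 (l = ((1 - 2*3) + 241)² = ((1 - 6) + 241)² = (-5 + 241)² = 236² = 55696)
(-342396 + (167314 - 1*(-55990)))*(l + 83194) = (-342396 + (167314 - 1*(-55990)))*(55696 + 83194) = (-342396 + (167314 + 55990))*138890 = (-342396 + 223304)*138890 = -119092*138890 = -16540687880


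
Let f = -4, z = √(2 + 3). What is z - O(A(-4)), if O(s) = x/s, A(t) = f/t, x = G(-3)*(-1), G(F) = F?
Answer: -3 + √5 ≈ -0.76393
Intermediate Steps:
z = √5 ≈ 2.2361
x = 3 (x = -3*(-1) = 3)
A(t) = -4/t
O(s) = 3/s
z - O(A(-4)) = √5 - 3/((-4/(-4))) = √5 - 3/((-4*(-¼))) = √5 - 3/1 = √5 - 3 = -3 + √5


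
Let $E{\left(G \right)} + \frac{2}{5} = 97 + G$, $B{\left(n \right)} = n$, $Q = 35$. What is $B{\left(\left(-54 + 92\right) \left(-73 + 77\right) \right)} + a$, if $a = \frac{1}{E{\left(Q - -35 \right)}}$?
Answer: $\frac{126621}{833} \approx 152.01$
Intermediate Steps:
$E{\left(G \right)} = \frac{483}{5} + G$ ($E{\left(G \right)} = - \frac{2}{5} + \left(97 + G\right) = \frac{483}{5} + G$)
$a = \frac{5}{833}$ ($a = \frac{1}{\frac{483}{5} + \left(35 - -35\right)} = \frac{1}{\frac{483}{5} + \left(35 + 35\right)} = \frac{1}{\frac{483}{5} + 70} = \frac{1}{\frac{833}{5}} = \frac{5}{833} \approx 0.0060024$)
$B{\left(\left(-54 + 92\right) \left(-73 + 77\right) \right)} + a = \left(-54 + 92\right) \left(-73 + 77\right) + \frac{5}{833} = 38 \cdot 4 + \frac{5}{833} = 152 + \frac{5}{833} = \frac{126621}{833}$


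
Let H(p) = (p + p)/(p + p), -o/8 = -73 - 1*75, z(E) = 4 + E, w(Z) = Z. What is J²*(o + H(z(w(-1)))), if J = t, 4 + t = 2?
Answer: 4740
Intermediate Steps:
t = -2 (t = -4 + 2 = -2)
J = -2
o = 1184 (o = -8*(-73 - 1*75) = -8*(-73 - 75) = -8*(-148) = 1184)
H(p) = 1 (H(p) = (2*p)/((2*p)) = (2*p)*(1/(2*p)) = 1)
J²*(o + H(z(w(-1)))) = (-2)²*(1184 + 1) = 4*1185 = 4740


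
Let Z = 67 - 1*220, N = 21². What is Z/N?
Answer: -17/49 ≈ -0.34694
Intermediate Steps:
N = 441
Z = -153 (Z = 67 - 220 = -153)
Z/N = -153/441 = -153*1/441 = -17/49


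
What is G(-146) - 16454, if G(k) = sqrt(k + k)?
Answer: -16454 + 2*I*sqrt(73) ≈ -16454.0 + 17.088*I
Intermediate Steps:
G(k) = sqrt(2)*sqrt(k) (G(k) = sqrt(2*k) = sqrt(2)*sqrt(k))
G(-146) - 16454 = sqrt(2)*sqrt(-146) - 16454 = sqrt(2)*(I*sqrt(146)) - 16454 = 2*I*sqrt(73) - 16454 = -16454 + 2*I*sqrt(73)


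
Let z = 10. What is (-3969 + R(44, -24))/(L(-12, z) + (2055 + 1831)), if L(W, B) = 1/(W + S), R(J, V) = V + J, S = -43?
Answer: -217195/213729 ≈ -1.0162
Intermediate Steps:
R(J, V) = J + V
L(W, B) = 1/(-43 + W) (L(W, B) = 1/(W - 43) = 1/(-43 + W))
(-3969 + R(44, -24))/(L(-12, z) + (2055 + 1831)) = (-3969 + (44 - 24))/(1/(-43 - 12) + (2055 + 1831)) = (-3969 + 20)/(1/(-55) + 3886) = -3949/(-1/55 + 3886) = -3949/213729/55 = -3949*55/213729 = -217195/213729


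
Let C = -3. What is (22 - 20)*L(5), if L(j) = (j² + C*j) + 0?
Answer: 20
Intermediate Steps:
L(j) = j² - 3*j (L(j) = (j² - 3*j) + 0 = j² - 3*j)
(22 - 20)*L(5) = (22 - 20)*(5*(-3 + 5)) = 2*(5*2) = 2*10 = 20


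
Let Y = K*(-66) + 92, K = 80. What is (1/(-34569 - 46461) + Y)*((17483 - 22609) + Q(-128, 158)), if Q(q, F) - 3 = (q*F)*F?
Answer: 269088829755023/16206 ≈ 1.6604e+10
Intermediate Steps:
Q(q, F) = 3 + q*F² (Q(q, F) = 3 + (q*F)*F = 3 + (F*q)*F = 3 + q*F²)
Y = -5188 (Y = 80*(-66) + 92 = -5280 + 92 = -5188)
(1/(-34569 - 46461) + Y)*((17483 - 22609) + Q(-128, 158)) = (1/(-34569 - 46461) - 5188)*((17483 - 22609) + (3 - 128*158²)) = (1/(-81030) - 5188)*(-5126 + (3 - 128*24964)) = (-1/81030 - 5188)*(-5126 + (3 - 3195392)) = -420383641*(-5126 - 3195389)/81030 = -420383641/81030*(-3200515) = 269088829755023/16206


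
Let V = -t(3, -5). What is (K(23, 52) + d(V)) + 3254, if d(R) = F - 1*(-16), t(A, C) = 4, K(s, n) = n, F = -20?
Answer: 3302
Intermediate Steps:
V = -4 (V = -1*4 = -4)
d(R) = -4 (d(R) = -20 - 1*(-16) = -20 + 16 = -4)
(K(23, 52) + d(V)) + 3254 = (52 - 4) + 3254 = 48 + 3254 = 3302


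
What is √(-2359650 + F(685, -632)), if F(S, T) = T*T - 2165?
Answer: I*√1962391 ≈ 1400.9*I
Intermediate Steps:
F(S, T) = -2165 + T² (F(S, T) = T² - 2165 = -2165 + T²)
√(-2359650 + F(685, -632)) = √(-2359650 + (-2165 + (-632)²)) = √(-2359650 + (-2165 + 399424)) = √(-2359650 + 397259) = √(-1962391) = I*√1962391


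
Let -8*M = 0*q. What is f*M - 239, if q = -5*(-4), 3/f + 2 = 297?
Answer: -239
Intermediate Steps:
f = 3/295 (f = 3/(-2 + 297) = 3/295 ≈ 0.010169)
q = 20
M = 0 (M = -0*20 = -⅛*0 = 0)
f*M - 239 = (3/295)*0 - 239 = 0 - 239 = -239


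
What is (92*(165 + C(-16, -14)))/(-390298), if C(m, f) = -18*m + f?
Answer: -20194/195149 ≈ -0.10348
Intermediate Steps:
C(m, f) = f - 18*m
(92*(165 + C(-16, -14)))/(-390298) = (92*(165 + (-14 - 18*(-16))))/(-390298) = (92*(165 + (-14 + 288)))*(-1/390298) = (92*(165 + 274))*(-1/390298) = (92*439)*(-1/390298) = 40388*(-1/390298) = -20194/195149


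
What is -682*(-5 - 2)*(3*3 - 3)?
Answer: 28644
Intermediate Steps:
-682*(-5 - 2)*(3*3 - 3) = -(-4774)*(9 - 3) = -(-4774)*6 = -682*(-42) = 28644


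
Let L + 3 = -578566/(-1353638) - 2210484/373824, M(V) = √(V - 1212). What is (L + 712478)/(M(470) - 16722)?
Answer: -3806002294577215611/89328929841490768 - 1365626944591753*I*√742/535973579048944608 ≈ -42.607 - 0.069405*I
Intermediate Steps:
M(V) = √(-1212 + V)
L = -16265077271/1916751408 (L = -3 + (-578566/(-1353638) - 2210484/373824) = -3 + (-578566*(-1/1353638) - 2210484*1/373824) = -3 + (289283/676819 - 184207/31152) = -3 - 10514823047/1916751408 = -16265077271/1916751408 ≈ -8.4857)
(L + 712478)/(M(470) - 16722) = (-16265077271/1916751408 + 712478)/(√(-1212 + 470) - 16722) = 1365626944591753/(1916751408*(√(-742) - 16722)) = 1365626944591753/(1916751408*(I*√742 - 16722)) = 1365626944591753/(1916751408*(-16722 + I*√742))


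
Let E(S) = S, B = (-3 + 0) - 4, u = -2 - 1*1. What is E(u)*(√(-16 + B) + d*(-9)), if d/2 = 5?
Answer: 270 - 3*I*√23 ≈ 270.0 - 14.387*I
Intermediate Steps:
d = 10 (d = 2*5 = 10)
u = -3 (u = -2 - 1 = -3)
B = -7 (B = -3 - 4 = -7)
E(u)*(√(-16 + B) + d*(-9)) = -3*(√(-16 - 7) + 10*(-9)) = -3*(√(-23) - 90) = -3*(I*√23 - 90) = -3*(-90 + I*√23) = 270 - 3*I*√23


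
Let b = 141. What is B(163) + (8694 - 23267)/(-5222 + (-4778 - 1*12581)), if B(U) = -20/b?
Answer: 41107/81639 ≈ 0.50352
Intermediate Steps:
B(U) = -20/141
B(163) + (8694 - 23267)/(-5222 + (-4778 - 1*12581)) = -20/141 + (8694 - 23267)/(-5222 + (-4778 - 1*12581)) = -20/141 - 14573/(-5222 + (-4778 - 12581)) = -20/141 - 14573/(-5222 - 17359) = -20/141 - 14573/(-22581) = -20/141 - 14573*(-1/22581) = -20/141 + 1121/1737 = 41107/81639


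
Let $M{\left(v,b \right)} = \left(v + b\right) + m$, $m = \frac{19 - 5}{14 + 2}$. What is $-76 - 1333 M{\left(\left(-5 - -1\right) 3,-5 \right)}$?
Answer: $\frac{171349}{8} \approx 21419.0$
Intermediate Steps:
$m = \frac{7}{8}$ ($m = \frac{14}{16} = 14 \cdot \frac{1}{16} = \frac{7}{8} \approx 0.875$)
$M{\left(v,b \right)} = \frac{7}{8} + b + v$ ($M{\left(v,b \right)} = \left(v + b\right) + \frac{7}{8} = \left(b + v\right) + \frac{7}{8} = \frac{7}{8} + b + v$)
$-76 - 1333 M{\left(\left(-5 - -1\right) 3,-5 \right)} = -76 - 1333 \left(\frac{7}{8} - 5 + \left(-5 - -1\right) 3\right) = -76 - 1333 \left(\frac{7}{8} - 5 + \left(-5 + \left(-2 + 3\right)\right) 3\right) = -76 - 1333 \left(\frac{7}{8} - 5 + \left(-5 + 1\right) 3\right) = -76 - 1333 \left(\frac{7}{8} - 5 - 12\right) = -76 - - \frac{171957}{8} = -76 + \frac{171957}{8} = \frac{171349}{8}$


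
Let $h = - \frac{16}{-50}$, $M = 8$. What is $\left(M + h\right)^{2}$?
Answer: $\frac{43264}{625} \approx 69.222$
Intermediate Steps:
$h = \frac{8}{25}$ ($h = \left(-16\right) \left(- \frac{1}{50}\right) = \frac{8}{25} \approx 0.32$)
$\left(M + h\right)^{2} = \left(8 + \frac{8}{25}\right)^{2} = \left(\frac{208}{25}\right)^{2} = \frac{43264}{625}$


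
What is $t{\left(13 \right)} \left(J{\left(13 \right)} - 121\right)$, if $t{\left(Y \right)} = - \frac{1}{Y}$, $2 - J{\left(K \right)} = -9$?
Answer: $\frac{110}{13} \approx 8.4615$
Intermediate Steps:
$J{\left(K \right)} = 11$ ($J{\left(K \right)} = 2 - -9 = 2 + 9 = 11$)
$t{\left(13 \right)} \left(J{\left(13 \right)} - 121\right) = - \frac{1}{13} \left(11 - 121\right) = \left(-1\right) \frac{1}{13} \left(-110\right) = \left(- \frac{1}{13}\right) \left(-110\right) = \frac{110}{13}$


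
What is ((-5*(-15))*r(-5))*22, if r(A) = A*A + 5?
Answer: 49500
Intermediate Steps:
r(A) = 5 + A² (r(A) = A² + 5 = 5 + A²)
((-5*(-15))*r(-5))*22 = ((-5*(-15))*(5 + (-5)²))*22 = (75*(5 + 25))*22 = (75*30)*22 = 2250*22 = 49500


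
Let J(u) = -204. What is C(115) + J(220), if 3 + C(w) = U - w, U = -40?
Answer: -362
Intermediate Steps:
C(w) = -43 - w (C(w) = -3 + (-40 - w) = -43 - w)
C(115) + J(220) = (-43 - 1*115) - 204 = (-43 - 115) - 204 = -158 - 204 = -362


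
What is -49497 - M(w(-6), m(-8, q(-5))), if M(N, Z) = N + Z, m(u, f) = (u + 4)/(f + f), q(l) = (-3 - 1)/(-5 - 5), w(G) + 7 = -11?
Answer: -49474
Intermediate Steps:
w(G) = -18 (w(G) = -7 - 11 = -18)
q(l) = ⅖ (q(l) = -4/(-10) = -4*(-⅒) = ⅖)
m(u, f) = (4 + u)/(2*f) (m(u, f) = (4 + u)/((2*f)) = (4 + u)*(1/(2*f)) = (4 + u)/(2*f))
-49497 - M(w(-6), m(-8, q(-5))) = -49497 - (-18 + (4 - 8)/(2*(⅖))) = -49497 - (-18 + (½)*(5/2)*(-4)) = -49497 - (-18 - 5) = -49497 - 1*(-23) = -49497 + 23 = -49474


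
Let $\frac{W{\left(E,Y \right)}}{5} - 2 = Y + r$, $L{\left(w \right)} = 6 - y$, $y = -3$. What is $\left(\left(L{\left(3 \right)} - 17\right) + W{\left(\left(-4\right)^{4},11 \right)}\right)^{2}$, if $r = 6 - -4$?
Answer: $11449$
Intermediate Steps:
$r = 10$ ($r = 6 + 4 = 10$)
$L{\left(w \right)} = 9$ ($L{\left(w \right)} = 6 - -3 = 6 + 3 = 9$)
$W{\left(E,Y \right)} = 60 + 5 Y$ ($W{\left(E,Y \right)} = 10 + 5 \left(Y + 10\right) = 10 + 5 \left(10 + Y\right) = 10 + \left(50 + 5 Y\right) = 60 + 5 Y$)
$\left(\left(L{\left(3 \right)} - 17\right) + W{\left(\left(-4\right)^{4},11 \right)}\right)^{2} = \left(\left(9 - 17\right) + \left(60 + 5 \cdot 11\right)\right)^{2} = \left(-8 + \left(60 + 55\right)\right)^{2} = \left(-8 + 115\right)^{2} = 107^{2} = 11449$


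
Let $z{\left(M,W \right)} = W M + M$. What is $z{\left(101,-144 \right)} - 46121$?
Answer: $-60564$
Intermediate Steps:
$z{\left(M,W \right)} = M + M W$ ($z{\left(M,W \right)} = M W + M = M + M W$)
$z{\left(101,-144 \right)} - 46121 = 101 \left(1 - 144\right) - 46121 = 101 \left(-143\right) - 46121 = -14443 - 46121 = -60564$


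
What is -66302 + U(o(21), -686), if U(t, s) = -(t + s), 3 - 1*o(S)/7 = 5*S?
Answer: -64902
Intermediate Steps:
o(S) = 21 - 35*S
U(t, s) = -s - t (U(t, s) = -(s + t) = -s - t)
-66302 + U(o(21), -686) = -66302 + (-1*(-686) - (21 - 35*21)) = -66302 + (686 - (21 - 735)) = -66302 + (686 - 1*(-714)) = -66302 + (686 + 714) = -66302 + 1400 = -64902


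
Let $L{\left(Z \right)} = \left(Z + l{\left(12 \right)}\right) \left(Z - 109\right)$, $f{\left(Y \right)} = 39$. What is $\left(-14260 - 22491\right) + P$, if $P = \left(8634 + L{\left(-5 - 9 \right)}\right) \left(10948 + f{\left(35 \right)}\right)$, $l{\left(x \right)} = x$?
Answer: $97527809$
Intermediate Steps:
$L{\left(Z \right)} = \left(-109 + Z\right) \left(12 + Z\right)$ ($L{\left(Z \right)} = \left(Z + 12\right) \left(Z - 109\right) = \left(12 + Z\right) \left(-109 + Z\right) = \left(-109 + Z\right) \left(12 + Z\right)$)
$P = 97564560$ ($P = \left(8634 - \left(1308 - \left(-5 - 9\right)^{2} + 97 \left(-5 - 9\right)\right)\right) \left(10948 + 39\right) = \left(8634 - \left(-50 - 196\right)\right) 10987 = \left(8634 + \left(-1308 + 196 + 1358\right)\right) 10987 = \left(8634 + 246\right) 10987 = 8880 \cdot 10987 = 97564560$)
$\left(-14260 - 22491\right) + P = \left(-14260 - 22491\right) + 97564560 = -36751 + 97564560 = 97527809$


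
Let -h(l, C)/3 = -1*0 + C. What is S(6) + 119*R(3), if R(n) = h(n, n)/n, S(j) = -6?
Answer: -363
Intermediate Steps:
h(l, C) = -3*C (h(l, C) = -3*(-1*0 + C) = -3*(0 + C) = -3*C)
R(n) = -3 (R(n) = (-3*n)/n = -3)
S(6) + 119*R(3) = -6 + 119*(-3) = -6 - 357 = -363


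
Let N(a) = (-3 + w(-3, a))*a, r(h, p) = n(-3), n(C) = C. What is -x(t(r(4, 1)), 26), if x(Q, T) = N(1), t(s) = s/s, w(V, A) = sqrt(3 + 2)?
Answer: 3 - sqrt(5) ≈ 0.76393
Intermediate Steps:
w(V, A) = sqrt(5)
r(h, p) = -3
t(s) = 1
N(a) = a*(-3 + sqrt(5)) (N(a) = (-3 + sqrt(5))*a = a*(-3 + sqrt(5)))
x(Q, T) = -3 + sqrt(5) (x(Q, T) = 1*(-3 + sqrt(5)) = -3 + sqrt(5))
-x(t(r(4, 1)), 26) = -(-3 + sqrt(5)) = 3 - sqrt(5)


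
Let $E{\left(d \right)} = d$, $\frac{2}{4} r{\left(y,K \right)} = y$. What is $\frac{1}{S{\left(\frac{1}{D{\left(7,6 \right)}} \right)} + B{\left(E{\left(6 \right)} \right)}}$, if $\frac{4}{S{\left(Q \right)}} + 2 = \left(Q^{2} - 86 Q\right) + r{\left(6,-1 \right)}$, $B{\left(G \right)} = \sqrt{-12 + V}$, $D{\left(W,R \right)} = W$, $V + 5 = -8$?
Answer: $- \frac{21756}{346441} - \frac{61605 i}{346441} \approx -0.062799 - 0.17782 i$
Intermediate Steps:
$V = -13$ ($V = -5 - 8 = -13$)
$r{\left(y,K \right)} = 2 y$
$B{\left(G \right)} = 5 i$ ($B{\left(G \right)} = \sqrt{-12 - 13} = \sqrt{-25} = 5 i$)
$S{\left(Q \right)} = \frac{4}{10 + Q^{2} - 86 Q}$ ($S{\left(Q \right)} = \frac{4}{-2 + \left(\left(Q^{2} - 86 Q\right) + 2 \cdot 6\right)} = \frac{4}{-2 + \left(\left(Q^{2} - 86 Q\right) + 12\right)} = \frac{4}{-2 + \left(12 + Q^{2} - 86 Q\right)} = \frac{4}{10 + Q^{2} - 86 Q}$)
$\frac{1}{S{\left(\frac{1}{D{\left(7,6 \right)}} \right)} + B{\left(E{\left(6 \right)} \right)}} = \frac{1}{\frac{4}{10 + \left(\frac{1}{7}\right)^{2} - \frac{86}{7}} + 5 i} = \frac{1}{\frac{4}{10 + \frac{1}{49} - \frac{86}{7}} + 5 i} = \frac{1}{\frac{4}{- \frac{111}{49}} + 5 i} = \frac{1}{4 \left(- \frac{49}{111}\right) + 5 i} = \frac{1}{- \frac{196}{111} + 5 i} = \frac{12321 \left(- \frac{196}{111} - 5 i\right)}{346441}$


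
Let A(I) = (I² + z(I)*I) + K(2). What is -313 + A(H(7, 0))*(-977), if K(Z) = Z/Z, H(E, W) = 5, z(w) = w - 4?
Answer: -30600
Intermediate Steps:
z(w) = -4 + w
K(Z) = 1
A(I) = 1 + I² + I*(-4 + I) (A(I) = (I² + (-4 + I)*I) + 1 = (I² + I*(-4 + I)) + 1 = 1 + I² + I*(-4 + I))
-313 + A(H(7, 0))*(-977) = -313 + (1 + 5² + 5*(-4 + 5))*(-977) = -313 + (1 + 25 + 5*1)*(-977) = -313 + (1 + 25 + 5)*(-977) = -313 + 31*(-977) = -313 - 30287 = -30600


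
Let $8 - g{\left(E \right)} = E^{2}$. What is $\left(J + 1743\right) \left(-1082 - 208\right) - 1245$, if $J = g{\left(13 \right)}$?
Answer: $-2042025$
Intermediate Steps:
$g{\left(E \right)} = 8 - E^{2}$
$J = -161$ ($J = 8 - 13^{2} = 8 - 169 = -161$)
$\left(J + 1743\right) \left(-1082 - 208\right) - 1245 = \left(-161 + 1743\right) \left(-1082 - 208\right) - 1245 = 1582 \left(-1290\right) - 1245 = -2040780 - 1245 = -2042025$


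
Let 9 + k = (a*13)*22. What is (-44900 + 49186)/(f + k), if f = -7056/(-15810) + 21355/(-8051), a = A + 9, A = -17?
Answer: -45462427055/24388122397 ≈ -1.8641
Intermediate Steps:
a = -8 (a = -17 + 9 = -8)
k = -2297 (k = -9 - 8*13*22 = -9 - 104*22 = -9 - 2288 = -2297)
f = -46802449/21214385 (f = -7056*(-1/15810) + 21355*(-1/8051) = 1176/2635 - 21355/8051 = -46802449/21214385 ≈ -2.2062)
(-44900 + 49186)/(f + k) = (-44900 + 49186)/(-46802449/21214385 - 2297) = 4286/(-48776244794/21214385) = 4286*(-21214385/48776244794) = -45462427055/24388122397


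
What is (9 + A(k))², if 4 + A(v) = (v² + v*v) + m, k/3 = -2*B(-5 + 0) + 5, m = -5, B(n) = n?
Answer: 16402500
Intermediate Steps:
k = 45 (k = 3*(-2*(-5 + 0) + 5) = 3*(-2*(-5) + 5) = 3*(10 + 5) = 3*15 = 45)
A(v) = -9 + 2*v² (A(v) = -4 + ((v² + v*v) - 5) = -4 + ((v² + v²) - 5) = -4 + (2*v² - 5) = -4 + (-5 + 2*v²) = -9 + 2*v²)
(9 + A(k))² = (9 + (-9 + 2*45²))² = (9 + (-9 + 2*2025))² = (9 + (-9 + 4050))² = (9 + 4041)² = 4050² = 16402500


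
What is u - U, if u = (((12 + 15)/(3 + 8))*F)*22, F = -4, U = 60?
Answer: -276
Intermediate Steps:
u = -216 (u = (((12 + 15)/(3 + 8))*(-4))*22 = ((27/11)*(-4))*22 = -108/11*22 = -216)
u - U = -216 - 1*60 = -216 - 60 = -276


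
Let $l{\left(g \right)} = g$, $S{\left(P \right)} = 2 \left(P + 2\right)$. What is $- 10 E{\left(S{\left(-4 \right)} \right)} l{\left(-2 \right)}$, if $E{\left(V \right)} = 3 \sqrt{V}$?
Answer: $120 i \approx 120.0 i$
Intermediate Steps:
$S{\left(P \right)} = 4 + 2 P$ ($S{\left(P \right)} = 2 \left(2 + P\right) = 4 + 2 P$)
$- 10 E{\left(S{\left(-4 \right)} \right)} l{\left(-2 \right)} = - 10 \cdot 3 \sqrt{4 + 2 \left(-4\right)} \left(-2\right) = - 10 \cdot 3 \sqrt{4 - 8} \left(-2\right) = - 10 \cdot 3 \sqrt{-4} \left(-2\right) = - 10 \cdot 3 \cdot 2 i \left(-2\right) = - 10 \cdot 6 i \left(-2\right) = - 60 i \left(-2\right) = 120 i$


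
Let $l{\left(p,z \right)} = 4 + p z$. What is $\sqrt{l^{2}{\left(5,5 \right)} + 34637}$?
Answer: $9 \sqrt{438} \approx 188.36$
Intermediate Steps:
$\sqrt{l^{2}{\left(5,5 \right)} + 34637} = \sqrt{\left(4 + 5 \cdot 5\right)^{2} + 34637} = \sqrt{\left(4 + 25\right)^{2} + 34637} = \sqrt{29^{2} + 34637} = \sqrt{841 + 34637} = \sqrt{35478} = 9 \sqrt{438}$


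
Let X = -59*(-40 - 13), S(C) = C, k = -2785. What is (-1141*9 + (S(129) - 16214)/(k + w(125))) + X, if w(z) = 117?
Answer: -19038771/2668 ≈ -7136.0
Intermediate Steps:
X = 3127 (X = -59*(-53) = 3127)
(-1141*9 + (S(129) - 16214)/(k + w(125))) + X = (-1141*9 + (129 - 16214)/(-2785 + 117)) + 3127 = (-10269 - 16085/(-2668)) + 3127 = (-10269 - 16085*(-1/2668)) + 3127 = (-10269 + 16085/2668) + 3127 = -27381607/2668 + 3127 = -19038771/2668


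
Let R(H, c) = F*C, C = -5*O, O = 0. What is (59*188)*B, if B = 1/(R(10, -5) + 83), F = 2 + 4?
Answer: 11092/83 ≈ 133.64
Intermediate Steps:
C = 0 (C = -5*0 = 0)
F = 6
R(H, c) = 0 (R(H, c) = 6*0 = 0)
B = 1/83 (B = 1/(0 + 83) = 1/83 ≈ 0.012048)
(59*188)*B = (59*188)*(1/83) = 11092*(1/83) = 11092/83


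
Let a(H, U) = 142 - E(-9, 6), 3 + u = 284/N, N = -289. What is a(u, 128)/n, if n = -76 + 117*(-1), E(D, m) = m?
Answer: -136/193 ≈ -0.70466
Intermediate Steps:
u = -1151/289 (u = -3 + 284/(-289) = -3 + 284*(-1/289) = -3 - 284/289 = -1151/289 ≈ -3.9827)
a(H, U) = 136 (a(H, U) = 142 - 1*6 = 142 - 6 = 136)
n = -193 (n = -76 - 117 = -193)
a(u, 128)/n = 136/(-193) = 136*(-1/193) = -136/193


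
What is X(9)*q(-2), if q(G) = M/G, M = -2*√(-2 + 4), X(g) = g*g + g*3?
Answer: 108*√2 ≈ 152.74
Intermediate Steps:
X(g) = g² + 3*g
M = -2*√2 ≈ -2.8284
q(G) = -2*√2/G (q(G) = (-2*√2)/G = -2*√2/G)
X(9)*q(-2) = (9*(3 + 9))*(-2*√2/(-2)) = (9*12)*(-2*√2*(-½)) = 108*√2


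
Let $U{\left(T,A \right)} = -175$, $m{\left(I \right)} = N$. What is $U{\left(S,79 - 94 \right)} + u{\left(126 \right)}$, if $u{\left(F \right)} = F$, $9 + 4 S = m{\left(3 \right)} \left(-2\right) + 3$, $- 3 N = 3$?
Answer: $-49$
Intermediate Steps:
$N = -1$ ($N = \left(- \frac{1}{3}\right) 3 = -1$)
$m{\left(I \right)} = -1$
$S = -1$ ($S = - \frac{9}{4} + \frac{\left(-1\right) \left(-2\right) + 3}{4} = - \frac{9}{4} + \frac{2 + 3}{4} = - \frac{9}{4} + \frac{1}{4} \cdot 5 = - \frac{9}{4} + \frac{5}{4} = -1$)
$U{\left(S,79 - 94 \right)} + u{\left(126 \right)} = -175 + 126 = -49$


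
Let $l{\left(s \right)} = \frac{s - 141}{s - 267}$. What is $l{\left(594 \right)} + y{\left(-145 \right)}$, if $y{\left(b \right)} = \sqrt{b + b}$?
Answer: $\frac{151}{109} + i \sqrt{290} \approx 1.3853 + 17.029 i$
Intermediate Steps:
$y{\left(b \right)} = \sqrt{2} \sqrt{b}$ ($y{\left(b \right)} = \sqrt{2 b} = \sqrt{2} \sqrt{b}$)
$l{\left(s \right)} = \frac{-141 + s}{-267 + s}$
$l{\left(594 \right)} + y{\left(-145 \right)} = \frac{-141 + 594}{-267 + 594} + \sqrt{2} \sqrt{-145} = \frac{1}{327} \cdot 453 + \sqrt{2} i \sqrt{145} = \frac{1}{327} \cdot 453 + i \sqrt{290} = \frac{151}{109} + i \sqrt{290}$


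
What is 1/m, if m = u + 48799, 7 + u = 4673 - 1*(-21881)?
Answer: 1/75346 ≈ 1.3272e-5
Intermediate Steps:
u = 26547 (u = -7 + (4673 - 1*(-21881)) = -7 + (4673 + 21881) = -7 + 26554 = 26547)
m = 75346 (m = 26547 + 48799 = 75346)
1/m = 1/75346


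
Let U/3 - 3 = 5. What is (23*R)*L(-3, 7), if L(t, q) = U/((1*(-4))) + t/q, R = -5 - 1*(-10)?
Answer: -5175/7 ≈ -739.29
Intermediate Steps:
U = 24 (U = 9 + 3*5 = 9 + 15 = 24)
R = 5 (R = -5 + 10 = 5)
L(t, q) = -6 + t/q (L(t, q) = 24/((1*(-4))) + t/q = 24/(-4) + t/q = 24*(-¼) + t/q = -6 + t/q)
(23*R)*L(-3, 7) = (23*5)*(-6 - 3/7) = 115*(-6 - 3*⅐) = 115*(-6 - 3/7) = 115*(-45/7) = -5175/7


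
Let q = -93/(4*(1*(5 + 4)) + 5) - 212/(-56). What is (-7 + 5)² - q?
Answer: 1425/574 ≈ 2.4826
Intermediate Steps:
q = 871/574 (q = -93/(4*(1*9) + 5) - 212*(-1/56) = -93/(4*9 + 5) + 53/14 = -93/(36 + 5) + 53/14 = -93/41 + 53/14 = 871/574 ≈ 1.5174)
(-7 + 5)² - q = (-7 + 5)² - 1*871/574 = (-2)² - 871/574 = 4 - 871/574 = 1425/574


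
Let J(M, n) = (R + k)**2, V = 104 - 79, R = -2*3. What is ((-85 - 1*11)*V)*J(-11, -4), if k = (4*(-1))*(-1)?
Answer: -9600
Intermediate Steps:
k = 4 (k = -4*(-1) = 4)
R = -6
V = 25
J(M, n) = 4 (J(M, n) = (-6 + 4)**2 = (-2)**2 = 4)
((-85 - 1*11)*V)*J(-11, -4) = ((-85 - 1*11)*25)*4 = ((-85 - 11)*25)*4 = -96*25*4 = -2400*4 = -9600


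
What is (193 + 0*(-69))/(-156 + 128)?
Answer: -193/28 ≈ -6.8929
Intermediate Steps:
(193 + 0*(-69))/(-156 + 128) = (193 + 0)/(-28) = 193*(-1/28) = -193/28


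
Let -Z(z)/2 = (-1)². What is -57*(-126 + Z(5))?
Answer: 7296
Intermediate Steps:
Z(z) = -2 (Z(z) = -2*(-1)² = -2*1 = -2)
-57*(-126 + Z(5)) = -57*(-126 - 2) = -57*(-128) = 7296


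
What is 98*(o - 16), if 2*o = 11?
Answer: -1029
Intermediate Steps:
o = 11/2 (o = (½)*11 = 11/2 ≈ 5.5000)
98*(o - 16) = 98*(11/2 - 16) = 98*(-21/2) = -1029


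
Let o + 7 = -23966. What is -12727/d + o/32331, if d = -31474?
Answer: -114349855/339195298 ≈ -0.33712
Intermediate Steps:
o = -23973 (o = -7 - 23966 = -23973)
-12727/d + o/32331 = -12727/(-31474) - 23973/32331 = -12727*(-1/31474) - 23973*1/32331 = 12727/31474 - 7991/10777 = -114349855/339195298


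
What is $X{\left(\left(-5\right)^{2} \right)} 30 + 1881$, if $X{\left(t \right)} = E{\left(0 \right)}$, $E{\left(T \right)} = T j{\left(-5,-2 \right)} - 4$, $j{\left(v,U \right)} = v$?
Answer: $1761$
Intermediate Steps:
$E{\left(T \right)} = -4 - 5 T$ ($E{\left(T \right)} = T \left(-5\right) - 4 = - 5 T - 4 = -4 - 5 T$)
$X{\left(t \right)} = -4$ ($X{\left(t \right)} = -4 - 0 = -4 + 0 = -4$)
$X{\left(\left(-5\right)^{2} \right)} 30 + 1881 = \left(-4\right) 30 + 1881 = -120 + 1881 = 1761$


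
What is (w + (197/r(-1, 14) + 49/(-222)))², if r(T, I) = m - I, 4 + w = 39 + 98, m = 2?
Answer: 2669272225/197136 ≈ 13540.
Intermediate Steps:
w = 133 (w = -4 + (39 + 98) = -4 + 137 = 133)
r(T, I) = 2 - I
(w + (197/r(-1, 14) + 49/(-222)))² = (133 + (197/(2 - 1*14) + 49/(-222)))² = (133 + (197/(2 - 14) + 49*(-1/222)))² = (133 + (197/(-12) - 49/222))² = (133 + (197*(-1/12) - 49/222))² = (133 + (-197/12 - 49/222))² = (133 - 7387/444)² = (51665/444)² = 2669272225/197136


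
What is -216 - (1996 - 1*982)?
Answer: -1230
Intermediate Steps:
-216 - (1996 - 1*982) = -216 - (1996 - 982) = -216 - 1*1014 = -216 - 1014 = -1230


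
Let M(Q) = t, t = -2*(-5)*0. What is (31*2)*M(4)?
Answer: 0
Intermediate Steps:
t = 0 (t = 10*0 = 0)
M(Q) = 0
(31*2)*M(4) = (31*2)*0 = 62*0 = 0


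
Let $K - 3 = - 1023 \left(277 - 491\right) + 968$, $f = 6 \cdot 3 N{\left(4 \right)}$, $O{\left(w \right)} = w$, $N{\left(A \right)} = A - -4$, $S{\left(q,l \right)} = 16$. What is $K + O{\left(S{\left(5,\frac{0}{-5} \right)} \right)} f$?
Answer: $222197$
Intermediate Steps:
$N{\left(A \right)} = 4 + A$ ($N{\left(A \right)} = A + 4 = 4 + A$)
$f = 144$ ($f = 6 \cdot 3 \left(4 + 4\right) = 18 \cdot 8 = 144$)
$K = 219893$ ($K = 3 - \left(-968 + 1023 \left(277 - 491\right)\right) = 3 + \left(\left(-1023\right) \left(-214\right) + 968\right) = 3 + \left(218922 + 968\right) = 3 + 219890 = 219893$)
$K + O{\left(S{\left(5,\frac{0}{-5} \right)} \right)} f = 219893 + 16 \cdot 144 = 219893 + 2304 = 222197$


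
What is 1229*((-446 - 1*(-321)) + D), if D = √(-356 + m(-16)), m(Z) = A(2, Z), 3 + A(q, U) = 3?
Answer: -153625 + 2458*I*√89 ≈ -1.5363e+5 + 23189.0*I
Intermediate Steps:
A(q, U) = 0 (A(q, U) = -3 + 3 = 0)
m(Z) = 0
D = 2*I*√89 (D = √(-356 + 0) = √(-356) = 2*I*√89 ≈ 18.868*I)
1229*((-446 - 1*(-321)) + D) = 1229*((-446 - 1*(-321)) + 2*I*√89) = 1229*((-446 + 321) + 2*I*√89) = 1229*(-125 + 2*I*√89) = -153625 + 2458*I*√89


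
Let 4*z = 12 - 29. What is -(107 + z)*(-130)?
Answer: 26715/2 ≈ 13358.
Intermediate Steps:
z = -17/4 (z = (12 - 29)/4 = (1/4)*(-17) = -17/4 ≈ -4.2500)
-(107 + z)*(-130) = -(107 - 17/4)*(-130) = -411*(-130)/4 = -1*(-26715/2) = 26715/2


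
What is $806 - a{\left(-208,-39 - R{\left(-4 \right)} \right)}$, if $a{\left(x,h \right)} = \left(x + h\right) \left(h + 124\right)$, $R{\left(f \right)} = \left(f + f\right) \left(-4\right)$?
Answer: $15593$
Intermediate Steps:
$R{\left(f \right)} = - 8 f$ ($R{\left(f \right)} = 2 f \left(-4\right) = - 8 f$)
$a{\left(x,h \right)} = \left(124 + h\right) \left(h + x\right)$ ($a{\left(x,h \right)} = \left(h + x\right) \left(124 + h\right) = \left(124 + h\right) \left(h + x\right)$)
$806 - a{\left(-208,-39 - R{\left(-4 \right)} \right)} = 806 - \left(\left(-39 - \left(-8\right) \left(-4\right)\right)^{2} + 124 \left(-39 - \left(-8\right) \left(-4\right)\right) + 124 \left(-208\right) + \left(-39 - \left(-8\right) \left(-4\right)\right) \left(-208\right)\right) = 806 - \left(\left(-39 - 32\right)^{2} + 124 \left(-39 - 32\right) - 25792 + \left(-39 - 32\right) \left(-208\right)\right) = 806 - \left(\left(-71\right)^{2} + 124 \left(-71\right) - 25792 - -14768\right) = 806 - \left(5041 - 8804 - 25792 + 14768\right) = 806 - -14787 = 806 + 14787 = 15593$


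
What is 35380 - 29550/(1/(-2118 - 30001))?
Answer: 949151830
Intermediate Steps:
35380 - 29550/(1/(-2118 - 30001)) = 35380 - 29550/(1/(-32119)) = 35380 - 29550/(-1/32119) = 35380 - 29550*(-32119) = 35380 - 1*(-949116450) = 35380 + 949116450 = 949151830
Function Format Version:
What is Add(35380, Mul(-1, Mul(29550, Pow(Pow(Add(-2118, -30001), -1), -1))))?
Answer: 949151830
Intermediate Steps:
Add(35380, Mul(-1, Mul(29550, Pow(Pow(Add(-2118, -30001), -1), -1)))) = Add(35380, Mul(-1, Mul(29550, Pow(Pow(-32119, -1), -1)))) = Add(35380, Mul(-1, Mul(29550, Pow(Rational(-1, 32119), -1)))) = Add(35380, Mul(-1, Mul(29550, -32119))) = Add(35380, Mul(-1, -949116450)) = Add(35380, 949116450) = 949151830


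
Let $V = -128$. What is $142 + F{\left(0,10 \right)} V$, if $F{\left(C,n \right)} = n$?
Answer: $-1138$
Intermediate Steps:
$142 + F{\left(0,10 \right)} V = 142 + 10 \left(-128\right) = 142 - 1280 = -1138$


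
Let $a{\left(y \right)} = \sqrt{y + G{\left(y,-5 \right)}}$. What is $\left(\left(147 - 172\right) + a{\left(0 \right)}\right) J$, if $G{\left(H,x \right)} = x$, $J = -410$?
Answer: $10250 - 410 i \sqrt{5} \approx 10250.0 - 916.79 i$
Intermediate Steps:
$a{\left(y \right)} = \sqrt{-5 + y}$ ($a{\left(y \right)} = \sqrt{y - 5} = \sqrt{-5 + y}$)
$\left(\left(147 - 172\right) + a{\left(0 \right)}\right) J = \left(\left(147 - 172\right) + \sqrt{-5 + 0}\right) \left(-410\right) = \left(\left(147 - 172\right) + \sqrt{-5}\right) \left(-410\right) = \left(-25 + i \sqrt{5}\right) \left(-410\right) = 10250 - 410 i \sqrt{5}$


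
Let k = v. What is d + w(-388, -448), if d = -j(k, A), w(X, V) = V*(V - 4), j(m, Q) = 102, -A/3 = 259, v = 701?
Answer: 202394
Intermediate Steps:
A = -777 (A = -3*259 = -777)
k = 701
w(X, V) = V*(-4 + V)
d = -102 (d = -1*102 = -102)
d + w(-388, -448) = -102 - 448*(-4 - 448) = -102 - 448*(-452) = -102 + 202496 = 202394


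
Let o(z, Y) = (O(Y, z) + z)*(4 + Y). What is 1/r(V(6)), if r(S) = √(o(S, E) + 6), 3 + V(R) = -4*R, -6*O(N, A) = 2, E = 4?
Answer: -I*√1914/638 ≈ -0.068573*I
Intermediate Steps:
O(N, A) = -⅓ (O(N, A) = -⅙*2 = -⅓)
V(R) = -3 - 4*R
o(z, Y) = (4 + Y)*(-⅓ + z) (o(z, Y) = (-⅓ + z)*(4 + Y) = (4 + Y)*(-⅓ + z))
r(S) = √(10/3 + 8*S) (r(S) = √((-4/3 + 4*S - ⅓*4 + 4*S) + 6) = √((-4/3 + 4*S - 4/3 + 4*S) + 6) = √((-8/3 + 8*S) + 6) = √(10/3 + 8*S))
1/r(V(6)) = 1/(√(30 + 72*(-3 - 4*6))/3) = 1/(√(30 + 72*(-3 - 24))/3) = 1/(√(30 + 72*(-27))/3) = 1/(√(30 - 1944)/3) = 1/(√(-1914)/3) = 1/((I*√1914)/3) = 1/(I*√1914/3) = -I*√1914/638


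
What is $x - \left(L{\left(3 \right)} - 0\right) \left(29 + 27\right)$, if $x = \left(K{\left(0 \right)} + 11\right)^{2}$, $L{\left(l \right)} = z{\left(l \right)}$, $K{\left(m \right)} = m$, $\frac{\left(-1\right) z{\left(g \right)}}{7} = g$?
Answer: $1297$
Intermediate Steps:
$z{\left(g \right)} = - 7 g$
$L{\left(l \right)} = - 7 l$
$x = 121$ ($x = \left(0 + 11\right)^{2} = 11^{2} = 121$)
$x - \left(L{\left(3 \right)} - 0\right) \left(29 + 27\right) = 121 - \left(\left(-7\right) 3 - 0\right) \left(29 + 27\right) = 121 - \left(-21 + 0\right) 56 = 121 - \left(-21\right) 56 = 121 - -1176 = 121 + 1176 = 1297$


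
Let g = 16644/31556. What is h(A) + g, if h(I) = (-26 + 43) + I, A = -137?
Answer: -942519/7889 ≈ -119.47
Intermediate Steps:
g = 4161/7889 (g = 16644*(1/31556) = 4161/7889 ≈ 0.52744)
h(I) = 17 + I
h(A) + g = (17 - 137) + 4161/7889 = -120 + 4161/7889 = -942519/7889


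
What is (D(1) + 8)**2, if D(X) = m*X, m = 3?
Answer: 121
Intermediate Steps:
D(X) = 3*X
(D(1) + 8)**2 = (3*1 + 8)**2 = (3 + 8)**2 = 11**2 = 121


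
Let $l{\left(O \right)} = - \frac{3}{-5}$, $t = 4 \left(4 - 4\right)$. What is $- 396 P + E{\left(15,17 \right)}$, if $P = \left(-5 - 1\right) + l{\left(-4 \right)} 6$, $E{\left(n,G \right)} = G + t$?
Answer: $\frac{4837}{5} \approx 967.4$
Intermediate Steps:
$t = 0$ ($t = 4 \cdot 0 = 0$)
$l{\left(O \right)} = \frac{3}{5}$ ($l{\left(O \right)} = \left(-3\right) \left(- \frac{1}{5}\right) = \frac{3}{5}$)
$E{\left(n,G \right)} = G$ ($E{\left(n,G \right)} = G + 0 = G$)
$P = - \frac{12}{5}$ ($P = \left(-5 - 1\right) + \frac{3}{5} \cdot 6 = \left(-5 - 1\right) + \frac{18}{5} = -6 + \frac{18}{5} = - \frac{12}{5} \approx -2.4$)
$- 396 P + E{\left(15,17 \right)} = \left(-396\right) \left(- \frac{12}{5}\right) + 17 = \frac{4752}{5} + 17 = \frac{4837}{5}$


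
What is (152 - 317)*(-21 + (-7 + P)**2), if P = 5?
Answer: 2805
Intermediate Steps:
(152 - 317)*(-21 + (-7 + P)**2) = (152 - 317)*(-21 + (-7 + 5)**2) = -165*(-21 + (-2)**2) = -165*(-21 + 4) = -165*(-17) = 2805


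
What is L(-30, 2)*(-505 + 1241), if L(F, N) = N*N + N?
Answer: 4416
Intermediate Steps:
L(F, N) = N + N**2 (L(F, N) = N**2 + N = N + N**2)
L(-30, 2)*(-505 + 1241) = (2*(1 + 2))*(-505 + 1241) = (2*3)*736 = 6*736 = 4416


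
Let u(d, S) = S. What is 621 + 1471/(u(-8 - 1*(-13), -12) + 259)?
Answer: 154858/247 ≈ 626.96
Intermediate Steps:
621 + 1471/(u(-8 - 1*(-13), -12) + 259) = 621 + 1471/(-12 + 259) = 621 + 1471/247 = 154858/247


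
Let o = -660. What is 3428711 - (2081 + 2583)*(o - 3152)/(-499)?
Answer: 1693147621/499 ≈ 3.3931e+6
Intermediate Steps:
3428711 - (2081 + 2583)*(o - 3152)/(-499) = 3428711 - (2081 + 2583)*(-660 - 3152)/(-499) = 3428711 - (-1)*4664*(-3812)/499 = 3428711 - (-1)*(-17779168)/499 = 3428711 - 1*17779168/499 = 3428711 - 17779168/499 = 1693147621/499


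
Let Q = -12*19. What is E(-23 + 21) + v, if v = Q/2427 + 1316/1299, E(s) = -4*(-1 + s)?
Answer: 13576612/1050891 ≈ 12.919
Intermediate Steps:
E(s) = 4 - 4*s
Q = -228
v = 965920/1050891 (v = -228/2427 + 1316/1299 = -228*1/2427 + 1316*(1/1299) = -76/809 + 1316/1299 = 965920/1050891 ≈ 0.91914)
E(-23 + 21) + v = (4 - 4*(-23 + 21)) + 965920/1050891 = (4 - 4*(-2)) + 965920/1050891 = (4 + 8) + 965920/1050891 = 12 + 965920/1050891 = 13576612/1050891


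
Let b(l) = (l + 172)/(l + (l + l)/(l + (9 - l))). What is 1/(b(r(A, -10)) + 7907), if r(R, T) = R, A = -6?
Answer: 11/86728 ≈ 0.00012683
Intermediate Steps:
b(l) = 9*(172 + l)/(11*l) (b(l) = (172 + l)/(l + (2*l)/9) = (172 + l)/(l + (2*l)*(1/9)) = (172 + l)/(l + 2*l/9) = (172 + l)/((11*l/9)) = (172 + l)*(9/(11*l)) = 9*(172 + l)/(11*l))
1/(b(r(A, -10)) + 7907) = 1/((9/11)*(172 - 6)/(-6) + 7907) = 1/((9/11)*(-1/6)*166 + 7907) = 1/(-249/11 + 7907) = 1/(86728/11) = 11/86728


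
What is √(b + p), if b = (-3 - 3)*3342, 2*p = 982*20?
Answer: 2*I*√2558 ≈ 101.15*I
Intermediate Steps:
p = 9820 (p = (982*20)/2 = (½)*19640 = 9820)
b = -20052 (b = -6*3342 = -20052)
√(b + p) = √(-20052 + 9820) = √(-10232) = 2*I*√2558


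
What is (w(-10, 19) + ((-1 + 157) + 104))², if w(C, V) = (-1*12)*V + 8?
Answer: 1600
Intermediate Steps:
w(C, V) = 8 - 12*V (w(C, V) = -12*V + 8 = 8 - 12*V)
(w(-10, 19) + ((-1 + 157) + 104))² = ((8 - 12*19) + ((-1 + 157) + 104))² = ((8 - 228) + (156 + 104))² = (-220 + 260)² = 40² = 1600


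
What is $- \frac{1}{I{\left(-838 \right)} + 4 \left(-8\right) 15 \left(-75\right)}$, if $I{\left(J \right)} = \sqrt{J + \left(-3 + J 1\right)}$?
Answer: $\frac{i}{\sqrt{1679} - 36000 i} \approx -2.7778 \cdot 10^{-5} + 3.1617 \cdot 10^{-8} i$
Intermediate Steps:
$I{\left(J \right)} = \sqrt{-3 + 2 J}$ ($I{\left(J \right)} = \sqrt{J + \left(-3 + J\right)} = \sqrt{-3 + 2 J}$)
$- \frac{1}{I{\left(-838 \right)} + 4 \left(-8\right) 15 \left(-75\right)} = - \frac{1}{\sqrt{-3 + 2 \left(-838\right)} + 4 \left(-8\right) 15 \left(-75\right)} = - \frac{1}{\sqrt{-3 - 1676} + \left(-32\right) 15 \left(-75\right)} = - \frac{1}{\sqrt{-1679} - -36000} = - \frac{1}{i \sqrt{1679} + 36000} = - \frac{1}{36000 + i \sqrt{1679}}$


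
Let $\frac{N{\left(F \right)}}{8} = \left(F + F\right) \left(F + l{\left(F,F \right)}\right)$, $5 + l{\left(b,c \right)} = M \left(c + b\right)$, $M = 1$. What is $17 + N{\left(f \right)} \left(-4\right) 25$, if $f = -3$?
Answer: $-67183$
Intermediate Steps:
$l{\left(b,c \right)} = -5 + b + c$ ($l{\left(b,c \right)} = -5 + 1 \left(c + b\right) = -5 + 1 \left(b + c\right) = -5 + \left(b + c\right) = -5 + b + c$)
$N{\left(F \right)} = 16 F \left(-5 + 3 F\right)$ ($N{\left(F \right)} = 8 \left(F + F\right) \left(F + \left(-5 + F + F\right)\right) = 8 \cdot 2 F \left(F + \left(-5 + 2 F\right)\right) = 8 \cdot 2 F \left(-5 + 3 F\right) = 16 F \left(-5 + 3 F\right)$)
$17 + N{\left(f \right)} \left(-4\right) 25 = 17 + 16 \left(-3\right) \left(-5 + 3 \left(-3\right)\right) \left(-4\right) 25 = 17 + 16 \left(-3\right) \left(-5 - 9\right) \left(-4\right) 25 = 17 + 16 \left(-3\right) \left(-14\right) \left(-4\right) 25 = 17 + 672 \left(-4\right) 25 = 17 - 67200 = -67183$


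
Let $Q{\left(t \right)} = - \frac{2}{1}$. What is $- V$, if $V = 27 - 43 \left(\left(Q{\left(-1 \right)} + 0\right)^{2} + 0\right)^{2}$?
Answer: $661$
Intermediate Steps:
$Q{\left(t \right)} = -2$ ($Q{\left(t \right)} = \left(-2\right) 1 = -2$)
$V = -661$ ($V = 27 - 43 \left(\left(-2 + 0\right)^{2} + 0\right)^{2} = 27 - 43 \left(\left(-2\right)^{2} + 0\right)^{2} = 27 - 43 \left(4 + 0\right)^{2} = 27 - 43 \cdot 4^{2} = 27 - 688 = -661$)
$- V = \left(-1\right) \left(-661\right) = 661$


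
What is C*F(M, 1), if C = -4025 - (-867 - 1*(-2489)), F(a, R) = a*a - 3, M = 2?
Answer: -5647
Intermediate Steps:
F(a, R) = -3 + a² (F(a, R) = a² - 3 = -3 + a²)
C = -5647 (C = -4025 - (-867 + 2489) = -4025 - 1*1622 = -4025 - 1622 = -5647)
C*F(M, 1) = -5647*(-3 + 2²) = -5647*(-3 + 4) = -5647*1 = -5647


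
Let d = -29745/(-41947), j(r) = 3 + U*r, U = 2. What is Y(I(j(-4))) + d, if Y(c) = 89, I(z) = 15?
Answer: 3763028/41947 ≈ 89.709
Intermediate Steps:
j(r) = 3 + 2*r
d = 29745/41947 (d = -29745*(-1/41947) = 29745/41947 ≈ 0.70911)
Y(I(j(-4))) + d = 89 + 29745/41947 = 3763028/41947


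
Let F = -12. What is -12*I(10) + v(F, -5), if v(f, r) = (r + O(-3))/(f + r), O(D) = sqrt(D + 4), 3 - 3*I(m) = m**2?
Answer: 6600/17 ≈ 388.24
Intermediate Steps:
I(m) = 1 - m**2/3
O(D) = sqrt(4 + D)
v(f, r) = (1 + r)/(f + r) (v(f, r) = (r + sqrt(4 - 3))/(f + r) = (r + sqrt(1))/(f + r) = (r + 1)/(f + r) = (1 + r)/(f + r))
-12*I(10) + v(F, -5) = -12*(1 - 1/3*10**2) + (1 - 5)/(-12 - 5) = -12*(1 - 1/3*100) - 4/(-17) = -12*(1 - 100/3) - 1/17*(-4) = -12*(-97/3) + 4/17 = 388 + 4/17 = 6600/17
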